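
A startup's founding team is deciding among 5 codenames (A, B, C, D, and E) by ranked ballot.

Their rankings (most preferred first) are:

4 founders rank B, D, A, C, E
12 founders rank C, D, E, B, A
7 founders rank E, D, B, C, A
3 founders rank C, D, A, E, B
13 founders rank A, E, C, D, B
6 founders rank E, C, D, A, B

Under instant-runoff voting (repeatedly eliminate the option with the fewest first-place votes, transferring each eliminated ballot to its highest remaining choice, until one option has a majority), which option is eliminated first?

Round 1: C 15, A 13, E 13, B 4, D 0. D has the fewest and is eliminated.
Round 2: C 15, A 13, E 13, B 4. B has the fewest and is eliminated.
Round 3: A 17, C 15, E 13. E has the fewest and is eliminated.
Round 4: C 28, A 17. C has a majority.

D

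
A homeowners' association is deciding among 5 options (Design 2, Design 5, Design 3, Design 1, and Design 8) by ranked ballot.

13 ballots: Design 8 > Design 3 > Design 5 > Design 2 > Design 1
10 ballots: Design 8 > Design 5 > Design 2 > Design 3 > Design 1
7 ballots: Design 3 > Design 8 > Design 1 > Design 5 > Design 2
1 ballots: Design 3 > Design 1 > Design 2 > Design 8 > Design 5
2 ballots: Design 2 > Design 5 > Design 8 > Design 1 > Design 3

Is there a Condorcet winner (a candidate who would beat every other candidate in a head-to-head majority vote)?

Head-to-head results (33 voters total):
Design 2 vs Design 5: Design 5 wins 30–3.
Design 2 vs Design 3: Design 3 wins 21–12.
Design 2 vs Design 1: Design 2 wins 25–8.
Design 2 vs Design 8: Design 8 wins 30–3.
Design 5 vs Design 3: Design 3 wins 21–12.
Design 5 vs Design 1: Design 5 wins 25–8.
Design 5 vs Design 8: Design 8 wins 31–2.
Design 3 vs Design 1: Design 3 wins 31–2.
Design 3 vs Design 8: Design 8 wins 25–8.
Design 1 vs Design 8: Design 8 wins 32–1.
Design 8 beats each rival — Design 2 (30–3), Design 5 (31–2), Design 3 (25–8), Design 1 (32–1) — so Design 8 is the Condorcet winner.

Yes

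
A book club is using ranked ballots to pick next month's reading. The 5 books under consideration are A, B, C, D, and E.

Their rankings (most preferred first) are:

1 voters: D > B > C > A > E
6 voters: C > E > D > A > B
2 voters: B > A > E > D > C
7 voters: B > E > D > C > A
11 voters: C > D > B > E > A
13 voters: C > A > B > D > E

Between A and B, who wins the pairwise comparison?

B

Ballots ranking A above B: 6+13 = 19.
Ballots ranking B above A: 1+2+7+11 = 21.
B wins the head-to-head, 21–19.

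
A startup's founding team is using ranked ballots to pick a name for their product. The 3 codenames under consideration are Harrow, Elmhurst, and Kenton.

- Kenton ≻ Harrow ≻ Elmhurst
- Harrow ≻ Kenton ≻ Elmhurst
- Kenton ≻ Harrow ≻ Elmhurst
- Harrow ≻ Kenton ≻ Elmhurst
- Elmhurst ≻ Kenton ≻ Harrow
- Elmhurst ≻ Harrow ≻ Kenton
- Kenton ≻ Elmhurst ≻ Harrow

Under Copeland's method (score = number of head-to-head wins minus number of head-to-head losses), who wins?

Kenton

Pairwise results:
  Harrow vs Elmhurst: Harrow wins 4–3.
  Harrow vs Kenton: Kenton wins 4–3.
  Elmhurst vs Kenton: Kenton wins 5–2.
Copeland scores (wins − losses):
  Harrow: 1 − 1 = 0
  Elmhurst: 0 − 2 = -2
  Kenton: 2 − 0 = 2
Kenton has the best Copeland score.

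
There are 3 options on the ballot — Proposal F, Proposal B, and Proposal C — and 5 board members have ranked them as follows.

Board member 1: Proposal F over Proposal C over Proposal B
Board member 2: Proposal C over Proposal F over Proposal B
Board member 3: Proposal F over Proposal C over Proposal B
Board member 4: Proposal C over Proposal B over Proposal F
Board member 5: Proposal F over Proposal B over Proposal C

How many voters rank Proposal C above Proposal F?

2

Ballots ranking Proposal C above Proposal F: 2.
Ballots ranking Proposal F above Proposal C: 3.
So 2 of 5 voters prefer Proposal C to Proposal F.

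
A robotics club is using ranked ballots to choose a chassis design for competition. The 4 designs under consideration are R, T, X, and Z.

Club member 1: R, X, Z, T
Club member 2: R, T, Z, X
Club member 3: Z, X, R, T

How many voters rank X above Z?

Ballots ranking X above Z: 1.
Ballots ranking Z above X: 2.
So 1 of 3 voters prefer X to Z.

1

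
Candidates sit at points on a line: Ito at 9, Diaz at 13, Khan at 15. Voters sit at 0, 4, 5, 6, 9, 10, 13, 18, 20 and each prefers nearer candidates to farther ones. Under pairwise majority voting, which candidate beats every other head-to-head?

Ito

With single-peaked preferences on a line, the Condorcet winner is the candidate closest to the median voter.
The median voter (position 9) is closest to Ito at 9.
Check: Ito vs Diaz — voters closer to Ito: 6 of 9.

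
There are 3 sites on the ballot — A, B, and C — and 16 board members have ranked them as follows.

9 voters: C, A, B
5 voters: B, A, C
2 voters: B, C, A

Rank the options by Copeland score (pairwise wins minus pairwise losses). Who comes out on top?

Pairwise results:
  A vs B: A wins 9–7.
  A vs C: C wins 11–5.
  B vs C: C wins 9–7.
Copeland scores (wins − losses):
  A: 1 − 1 = 0
  B: 0 − 2 = -2
  C: 2 − 0 = 2
C has the best Copeland score.

C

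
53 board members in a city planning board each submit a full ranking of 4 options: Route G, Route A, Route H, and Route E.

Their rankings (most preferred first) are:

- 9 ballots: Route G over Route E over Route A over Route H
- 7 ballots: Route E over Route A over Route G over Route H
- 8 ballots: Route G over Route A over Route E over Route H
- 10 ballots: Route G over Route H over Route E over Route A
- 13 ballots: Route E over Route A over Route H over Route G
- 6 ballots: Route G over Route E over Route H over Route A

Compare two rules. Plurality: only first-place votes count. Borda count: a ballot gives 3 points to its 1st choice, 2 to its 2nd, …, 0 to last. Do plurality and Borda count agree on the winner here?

No

Plurality first-place counts: Route G 33, Route A 0, Route H 0, Route E 20 → Route G.
Borda totals: Route G 106, Route A 65, Route H 39, Route E 108 → Route E.
The two rules disagree: plurality picks Route G, Borda picks Route E.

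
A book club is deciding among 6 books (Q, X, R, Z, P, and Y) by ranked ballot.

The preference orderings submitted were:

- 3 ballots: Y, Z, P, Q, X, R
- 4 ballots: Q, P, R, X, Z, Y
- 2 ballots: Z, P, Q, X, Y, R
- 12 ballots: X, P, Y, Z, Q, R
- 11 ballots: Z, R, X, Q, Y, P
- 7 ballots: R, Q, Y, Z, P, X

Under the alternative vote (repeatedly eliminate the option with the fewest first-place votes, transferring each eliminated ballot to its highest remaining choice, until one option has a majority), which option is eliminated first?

Round 1: Z 13, X 12, R 7, Q 4, Y 3, P 0. P has the fewest and is eliminated.
Round 2: Z 13, X 12, R 7, Q 4, Y 3. Y has the fewest and is eliminated.
Round 3: Z 16, X 12, R 7, Q 4. Q has the fewest and is eliminated.
Round 4: Z 16, X 12, R 11. R has the fewest and is eliminated.
Round 5: Z 23, X 16. Z has a majority.

P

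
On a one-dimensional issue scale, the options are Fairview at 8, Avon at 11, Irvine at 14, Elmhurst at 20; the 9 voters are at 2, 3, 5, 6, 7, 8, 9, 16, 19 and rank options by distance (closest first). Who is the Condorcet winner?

Fairview

With single-peaked preferences on a line, the Condorcet winner is the candidate closest to the median voter.
The median voter (position 7) is closest to Fairview at 8.
Check: Fairview vs Elmhurst — voters closer to Fairview: 7 of 9.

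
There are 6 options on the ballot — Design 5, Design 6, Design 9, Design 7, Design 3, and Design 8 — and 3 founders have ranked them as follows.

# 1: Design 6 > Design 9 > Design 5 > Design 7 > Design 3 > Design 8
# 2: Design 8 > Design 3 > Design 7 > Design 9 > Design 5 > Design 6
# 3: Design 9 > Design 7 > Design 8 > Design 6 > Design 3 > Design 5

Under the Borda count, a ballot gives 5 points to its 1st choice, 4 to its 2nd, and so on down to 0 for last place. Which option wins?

Borda scores:
  Design 5: 3 + 1 + 0 = 4
  Design 6: 5 + 0 + 2 = 7
  Design 9: 4 + 2 + 5 = 11
  Design 7: 2 + 3 + 4 = 9
  Design 3: 1 + 4 + 1 = 6
  Design 8: 0 + 5 + 3 = 8
Design 9 has the highest total.

Design 9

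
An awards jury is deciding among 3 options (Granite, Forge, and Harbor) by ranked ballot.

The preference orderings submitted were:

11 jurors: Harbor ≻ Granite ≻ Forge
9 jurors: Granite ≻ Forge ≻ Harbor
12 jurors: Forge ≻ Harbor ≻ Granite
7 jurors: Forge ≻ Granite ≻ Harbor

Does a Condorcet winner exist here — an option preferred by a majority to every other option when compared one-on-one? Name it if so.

No Condorcet winner

Head-to-head results (39 voters total):
Granite vs Forge: Granite wins 20–19.
Granite vs Harbor: Harbor wins 23–16.
Forge vs Harbor: Forge wins 28–11.
No candidate beats all others: Granite beats Forge beats Harbor beats Granite, a majority cycle.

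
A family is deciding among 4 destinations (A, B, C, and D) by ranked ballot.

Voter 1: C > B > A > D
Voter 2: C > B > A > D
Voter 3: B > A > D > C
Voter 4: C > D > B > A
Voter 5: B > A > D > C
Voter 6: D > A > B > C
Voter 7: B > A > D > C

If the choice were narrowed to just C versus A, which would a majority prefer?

A

Ballots ranking C above A: 3.
Ballots ranking A above C: 4.
A wins the head-to-head, 4–3.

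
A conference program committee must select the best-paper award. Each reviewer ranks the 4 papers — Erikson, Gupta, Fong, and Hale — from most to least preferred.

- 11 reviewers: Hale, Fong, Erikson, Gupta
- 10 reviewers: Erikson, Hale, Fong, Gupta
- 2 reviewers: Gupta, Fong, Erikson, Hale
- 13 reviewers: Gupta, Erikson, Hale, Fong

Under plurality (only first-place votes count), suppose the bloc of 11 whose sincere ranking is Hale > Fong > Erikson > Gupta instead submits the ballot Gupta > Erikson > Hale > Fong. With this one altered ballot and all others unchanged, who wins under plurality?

First-place totals with the altered ballot: Erikson 10, Gupta 26, Fong 0, Hale 0.
The winner is unchanged: still Gupta.

Gupta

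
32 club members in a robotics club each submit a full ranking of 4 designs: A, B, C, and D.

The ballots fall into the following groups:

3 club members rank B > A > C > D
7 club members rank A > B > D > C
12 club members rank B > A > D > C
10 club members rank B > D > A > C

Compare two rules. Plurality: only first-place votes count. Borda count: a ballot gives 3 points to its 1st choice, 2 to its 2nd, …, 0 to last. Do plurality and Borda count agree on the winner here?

Yes

Plurality first-place counts: A 7, B 25, C 0, D 0 → B.
Borda totals: A 61, B 89, C 3, D 39 → B.
The two rules agree on B.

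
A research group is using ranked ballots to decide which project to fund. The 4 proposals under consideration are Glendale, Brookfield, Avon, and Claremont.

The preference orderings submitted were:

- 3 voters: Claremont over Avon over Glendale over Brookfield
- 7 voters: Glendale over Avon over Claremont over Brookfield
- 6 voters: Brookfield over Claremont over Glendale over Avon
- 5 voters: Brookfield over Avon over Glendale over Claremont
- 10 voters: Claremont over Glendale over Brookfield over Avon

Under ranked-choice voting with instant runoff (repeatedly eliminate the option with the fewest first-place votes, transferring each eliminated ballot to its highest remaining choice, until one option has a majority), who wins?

Round 1: Claremont 13, Brookfield 11, Glendale 7, Avon 0. Avon has the fewest and is eliminated.
Round 2: Claremont 13, Brookfield 11, Glendale 7. Glendale has the fewest and is eliminated.
Round 3: Claremont 20, Brookfield 11. Claremont has a majority.

Claremont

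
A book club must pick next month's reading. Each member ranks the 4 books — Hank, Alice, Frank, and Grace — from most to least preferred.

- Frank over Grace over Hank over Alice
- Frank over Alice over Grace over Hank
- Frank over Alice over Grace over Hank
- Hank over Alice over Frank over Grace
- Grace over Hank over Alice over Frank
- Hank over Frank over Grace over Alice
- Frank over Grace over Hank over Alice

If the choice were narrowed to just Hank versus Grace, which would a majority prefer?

Grace

Ballots ranking Hank above Grace: 2.
Ballots ranking Grace above Hank: 5.
Grace wins the head-to-head, 5–2.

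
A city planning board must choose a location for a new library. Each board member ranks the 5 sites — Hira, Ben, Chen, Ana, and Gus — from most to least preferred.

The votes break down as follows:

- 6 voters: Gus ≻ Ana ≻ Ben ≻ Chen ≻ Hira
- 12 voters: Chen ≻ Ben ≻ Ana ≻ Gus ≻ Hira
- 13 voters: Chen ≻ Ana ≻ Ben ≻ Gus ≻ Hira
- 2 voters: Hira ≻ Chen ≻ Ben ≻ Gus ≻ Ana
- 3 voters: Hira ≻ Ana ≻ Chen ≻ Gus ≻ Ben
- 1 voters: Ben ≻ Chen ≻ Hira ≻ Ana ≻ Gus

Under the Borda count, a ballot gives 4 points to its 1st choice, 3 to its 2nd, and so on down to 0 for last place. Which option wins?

Borda scores:
  Hira: 6·0 + 12·0 + 13·0 + 2·4 + 3·4 + 2 = 22
  Ben: 6·2 + 12·3 + 13·2 + 2·2 + 3·0 + 4 = 82
  Chen: 6·1 + 12·4 + 13·4 + 2·3 + 3·2 + 3 = 121
  Ana: 6·3 + 12·2 + 13·3 + 2·0 + 3·3 + 1 = 91
  Gus: 6·4 + 12·1 + 13·1 + 2·1 + 3·1 + 0 = 54
Chen has the highest total.

Chen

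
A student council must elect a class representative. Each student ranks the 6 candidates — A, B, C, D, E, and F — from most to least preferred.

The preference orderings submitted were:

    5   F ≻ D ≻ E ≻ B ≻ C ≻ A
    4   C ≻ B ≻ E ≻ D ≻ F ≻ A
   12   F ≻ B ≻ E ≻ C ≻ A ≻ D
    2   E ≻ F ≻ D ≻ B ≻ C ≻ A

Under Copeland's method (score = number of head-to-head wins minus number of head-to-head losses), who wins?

Pairwise results:
  A vs B: B wins 23–0.
  A vs C: C wins 23–0.
  A vs D: A wins 12–11.
  A vs E: E wins 23–0.
  A vs F: F wins 23–0.
  B vs C: B wins 19–4.
  B vs D: B wins 16–7.
  B vs E: B wins 16–7.
  B vs F: F wins 19–4.
  C vs D: C wins 16–7.
  C vs E: E wins 19–4.
  C vs F: F wins 19–4.
  D vs E: E wins 18–5.
  D vs F: F wins 19–4.
  E vs F: F wins 17–6.
Copeland scores (wins − losses):
  A: 1 − 4 = -3
  B: 4 − 1 = 3
  C: 2 − 3 = -1
  D: 0 − 5 = -5
  E: 3 − 2 = 1
  F: 5 − 0 = 5
F has the best Copeland score.

F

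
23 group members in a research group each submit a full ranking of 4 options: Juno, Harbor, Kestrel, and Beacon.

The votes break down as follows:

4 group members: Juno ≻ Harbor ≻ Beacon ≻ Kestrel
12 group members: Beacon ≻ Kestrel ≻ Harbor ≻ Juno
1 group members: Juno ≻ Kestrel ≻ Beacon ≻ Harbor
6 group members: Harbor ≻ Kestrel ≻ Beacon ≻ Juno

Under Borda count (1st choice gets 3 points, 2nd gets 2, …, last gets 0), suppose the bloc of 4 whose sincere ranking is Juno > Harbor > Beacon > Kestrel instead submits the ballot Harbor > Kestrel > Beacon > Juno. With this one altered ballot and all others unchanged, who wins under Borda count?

Borda totals with the altered ballot: Juno 3, Harbor 42, Kestrel 46, Beacon 47.
The winner is unchanged: still Beacon.

Beacon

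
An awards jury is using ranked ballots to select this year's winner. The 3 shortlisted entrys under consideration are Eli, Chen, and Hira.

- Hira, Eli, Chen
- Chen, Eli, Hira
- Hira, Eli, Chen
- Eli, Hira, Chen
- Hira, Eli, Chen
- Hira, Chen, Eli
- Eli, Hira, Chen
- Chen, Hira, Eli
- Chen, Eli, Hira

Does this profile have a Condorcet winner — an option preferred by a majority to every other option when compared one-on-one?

Yes

Head-to-head results (9 voters total):
Eli vs Chen: Eli wins 5–4.
Eli vs Hira: Hira wins 5–4.
Chen vs Hira: Hira wins 6–3.
Hira beats each rival — Eli (5–4), Chen (6–3) — so Hira is the Condorcet winner.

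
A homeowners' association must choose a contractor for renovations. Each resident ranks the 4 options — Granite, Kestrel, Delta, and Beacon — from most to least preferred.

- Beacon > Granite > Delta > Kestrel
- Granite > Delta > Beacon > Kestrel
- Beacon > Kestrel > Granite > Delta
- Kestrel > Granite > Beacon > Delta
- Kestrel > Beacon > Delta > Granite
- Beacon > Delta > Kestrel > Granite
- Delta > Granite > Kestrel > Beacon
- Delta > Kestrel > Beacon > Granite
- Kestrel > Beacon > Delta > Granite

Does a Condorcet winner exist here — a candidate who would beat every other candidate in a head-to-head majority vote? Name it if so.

There is no Condorcet winner

Head-to-head results (9 voters total):
Granite vs Kestrel: Kestrel wins 6–3.
Granite vs Delta: Delta wins 5–4.
Granite vs Beacon: Beacon wins 6–3.
Kestrel vs Delta: Delta wins 5–4.
Kestrel vs Beacon: Kestrel wins 5–4.
Delta vs Beacon: Beacon wins 6–3.
No candidate beats all others: Kestrel beats Beacon beats Delta beats Kestrel, a majority cycle.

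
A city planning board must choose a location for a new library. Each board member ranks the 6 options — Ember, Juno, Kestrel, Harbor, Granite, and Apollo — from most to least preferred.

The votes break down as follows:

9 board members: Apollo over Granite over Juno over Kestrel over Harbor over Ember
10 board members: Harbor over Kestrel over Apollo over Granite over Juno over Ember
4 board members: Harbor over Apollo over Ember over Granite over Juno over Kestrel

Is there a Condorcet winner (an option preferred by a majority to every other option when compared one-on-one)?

Head-to-head results (23 voters total):
Ember vs Juno: Juno wins 19–4.
Ember vs Kestrel: Kestrel wins 19–4.
Ember vs Harbor: Harbor wins 23–0.
Ember vs Granite: Granite wins 19–4.
Ember vs Apollo: Apollo wins 23–0.
Juno vs Kestrel: Juno wins 13–10.
Juno vs Harbor: Harbor wins 14–9.
Juno vs Granite: Granite wins 23–0.
Juno vs Apollo: Apollo wins 23–0.
Kestrel vs Harbor: Harbor wins 14–9.
Kestrel vs Granite: Granite wins 13–10.
Kestrel vs Apollo: Apollo wins 13–10.
Harbor vs Granite: Harbor wins 14–9.
Harbor vs Apollo: Harbor wins 14–9.
Granite vs Apollo: Apollo wins 23–0.
Harbor beats each rival — Ember (23–0), Juno (14–9), Kestrel (14–9), Granite (14–9), Apollo (14–9) — so Harbor is the Condorcet winner.

Yes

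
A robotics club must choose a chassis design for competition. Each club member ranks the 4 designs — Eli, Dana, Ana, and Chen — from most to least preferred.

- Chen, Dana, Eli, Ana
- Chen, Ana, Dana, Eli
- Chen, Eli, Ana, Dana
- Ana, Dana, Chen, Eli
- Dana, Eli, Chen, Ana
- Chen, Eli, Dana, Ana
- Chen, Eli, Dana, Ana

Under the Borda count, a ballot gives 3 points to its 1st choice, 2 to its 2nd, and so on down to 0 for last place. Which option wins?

Borda scores:
  Eli: 1 + 0 + 2 + 0 + 2 + 2 + 2 = 9
  Dana: 2 + 1 + 0 + 2 + 3 + 1 + 1 = 10
  Ana: 0 + 2 + 1 + 3 + 0 + 0 + 0 = 6
  Chen: 3 + 3 + 3 + 1 + 1 + 3 + 3 = 17
Chen has the highest total.

Chen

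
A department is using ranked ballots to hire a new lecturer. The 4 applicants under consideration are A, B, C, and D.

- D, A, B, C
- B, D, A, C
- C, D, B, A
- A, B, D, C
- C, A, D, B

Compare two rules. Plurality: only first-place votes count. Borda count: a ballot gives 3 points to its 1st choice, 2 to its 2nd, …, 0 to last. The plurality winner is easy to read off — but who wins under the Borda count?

Plurality first-place counts: A 1, B 1, C 2, D 1 → C.
Borda totals: A 8, B 7, C 6, D 9 → D.

D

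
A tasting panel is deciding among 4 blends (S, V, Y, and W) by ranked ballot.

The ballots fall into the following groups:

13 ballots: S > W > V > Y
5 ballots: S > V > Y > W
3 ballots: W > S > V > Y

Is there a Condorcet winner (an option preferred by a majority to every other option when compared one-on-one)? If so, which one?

S

Head-to-head results (21 voters total):
S vs V: S wins 21–0.
S vs Y: S wins 21–0.
S vs W: S wins 18–3.
V vs Y: V wins 21–0.
V vs W: W wins 16–5.
Y vs W: W wins 16–5.
S beats each rival — V (21–0), Y (21–0), W (18–3) — so S is the Condorcet winner.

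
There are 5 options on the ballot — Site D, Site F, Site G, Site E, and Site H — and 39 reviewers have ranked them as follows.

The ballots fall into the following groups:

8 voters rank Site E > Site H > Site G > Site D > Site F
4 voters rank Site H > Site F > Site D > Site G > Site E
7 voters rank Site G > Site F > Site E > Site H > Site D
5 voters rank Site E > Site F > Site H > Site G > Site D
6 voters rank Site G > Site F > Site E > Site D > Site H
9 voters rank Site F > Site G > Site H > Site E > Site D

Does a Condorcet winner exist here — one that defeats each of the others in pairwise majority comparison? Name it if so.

Site G

Head-to-head results (39 voters total):
Site D vs Site F: Site F wins 31–8.
Site D vs Site G: Site G wins 35–4.
Site D vs Site E: Site E wins 35–4.
Site D vs Site H: Site H wins 33–6.
Site F vs Site G: Site G wins 21–18.
Site F vs Site E: Site F wins 26–13.
Site F vs Site H: Site F wins 27–12.
Site G vs Site E: Site G wins 26–13.
Site G vs Site H: Site G wins 22–17.
Site E vs Site H: Site E wins 26–13.
Site G beats each rival — Site D (35–4), Site F (21–18), Site E (26–13), Site H (22–17) — so Site G is the Condorcet winner.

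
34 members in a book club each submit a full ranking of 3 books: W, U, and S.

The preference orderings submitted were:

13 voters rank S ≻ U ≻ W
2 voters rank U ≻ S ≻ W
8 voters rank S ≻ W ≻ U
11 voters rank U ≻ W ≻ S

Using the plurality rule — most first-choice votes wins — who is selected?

S

First-place vote totals:
  W: 0
  U: 13
  S: 21
S has the most first-place votes.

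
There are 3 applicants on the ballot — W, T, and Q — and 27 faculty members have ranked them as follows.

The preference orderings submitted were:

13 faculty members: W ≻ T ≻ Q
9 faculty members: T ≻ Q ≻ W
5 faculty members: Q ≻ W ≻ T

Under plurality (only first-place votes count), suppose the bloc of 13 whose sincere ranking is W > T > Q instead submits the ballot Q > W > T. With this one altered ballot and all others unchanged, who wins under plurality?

First-place totals with the altered ballot: W 0, T 9, Q 18.
The switch changes the winner from W to Q.

Q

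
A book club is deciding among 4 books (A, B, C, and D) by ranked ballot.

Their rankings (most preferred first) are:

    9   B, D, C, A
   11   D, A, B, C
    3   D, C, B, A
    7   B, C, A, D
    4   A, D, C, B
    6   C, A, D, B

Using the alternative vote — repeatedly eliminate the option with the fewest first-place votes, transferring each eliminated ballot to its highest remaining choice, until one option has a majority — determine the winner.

D

Round 1: B 16, D 14, C 6, A 4. A has the fewest and is eliminated.
Round 2: D 18, B 16, C 6. C has the fewest and is eliminated.
Round 3: D 24, B 16. D has a majority.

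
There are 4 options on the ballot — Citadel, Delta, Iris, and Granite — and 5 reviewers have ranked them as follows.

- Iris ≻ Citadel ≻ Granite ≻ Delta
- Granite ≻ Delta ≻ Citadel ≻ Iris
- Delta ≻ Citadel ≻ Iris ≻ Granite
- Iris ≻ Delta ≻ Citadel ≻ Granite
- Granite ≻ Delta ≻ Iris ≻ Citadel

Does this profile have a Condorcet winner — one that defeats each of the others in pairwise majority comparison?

Head-to-head results (5 voters total):
Citadel vs Delta: Delta wins 4–1.
Citadel vs Iris: Iris wins 3–2.
Citadel vs Granite: Citadel wins 3–2.
Delta vs Iris: Delta wins 3–2.
Delta vs Granite: Granite wins 3–2.
Iris vs Granite: Iris wins 3–2.
No candidate beats all others: Citadel beats Granite beats Delta beats Citadel, a majority cycle.

No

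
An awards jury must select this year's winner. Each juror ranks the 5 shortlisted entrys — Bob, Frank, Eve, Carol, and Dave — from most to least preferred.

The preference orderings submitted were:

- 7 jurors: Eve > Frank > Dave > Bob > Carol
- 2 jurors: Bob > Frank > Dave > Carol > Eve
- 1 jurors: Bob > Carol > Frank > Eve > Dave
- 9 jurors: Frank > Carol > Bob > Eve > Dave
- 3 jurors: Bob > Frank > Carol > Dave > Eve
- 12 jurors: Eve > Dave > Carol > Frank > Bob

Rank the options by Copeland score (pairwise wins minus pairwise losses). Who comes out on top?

Eve

Pairwise results:
  Bob vs Frank: Frank wins 28–6.
  Bob vs Eve: Eve wins 19–15.
  Bob vs Carol: Carol wins 21–13.
  Bob vs Dave: Dave wins 19–15.
  Frank vs Eve: Eve wins 19–15.
  Frank vs Carol: Frank wins 21–13.
  Frank vs Dave: Frank wins 22–12.
  Eve vs Carol: Eve wins 19–15.
  Eve vs Dave: Eve wins 29–5.
  Carol vs Dave: Dave wins 21–13.
Copeland scores (wins − losses):
  Bob: 0 − 4 = -4
  Frank: 3 − 1 = 2
  Eve: 4 − 0 = 4
  Carol: 1 − 3 = -2
  Dave: 2 − 2 = 0
Eve has the best Copeland score.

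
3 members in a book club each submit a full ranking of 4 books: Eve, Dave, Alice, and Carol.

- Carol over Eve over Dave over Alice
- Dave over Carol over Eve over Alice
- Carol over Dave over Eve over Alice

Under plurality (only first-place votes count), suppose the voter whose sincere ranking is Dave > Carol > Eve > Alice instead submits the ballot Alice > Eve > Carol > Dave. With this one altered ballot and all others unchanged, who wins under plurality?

First-place totals with the altered ballot: Eve 0, Dave 0, Alice 1, Carol 2.
The winner is unchanged: still Carol.

Carol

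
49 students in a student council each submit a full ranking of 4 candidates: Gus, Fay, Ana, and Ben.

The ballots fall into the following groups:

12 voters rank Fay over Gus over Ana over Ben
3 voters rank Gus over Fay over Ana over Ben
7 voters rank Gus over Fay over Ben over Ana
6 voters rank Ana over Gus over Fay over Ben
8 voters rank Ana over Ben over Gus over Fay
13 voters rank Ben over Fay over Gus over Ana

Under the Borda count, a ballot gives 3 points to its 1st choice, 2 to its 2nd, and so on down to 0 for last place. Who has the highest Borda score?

Fay

Borda scores:
  Gus: 12·2 + 3·3 + 7·3 + 6·2 + 8·1 + 13·1 = 87
  Fay: 12·3 + 3·2 + 7·2 + 6·1 + 8·0 + 13·2 = 88
  Ana: 12·1 + 3·1 + 7·0 + 6·3 + 8·3 + 13·0 = 57
  Ben: 12·0 + 3·0 + 7·1 + 6·0 + 8·2 + 13·3 = 62
Fay has the highest total.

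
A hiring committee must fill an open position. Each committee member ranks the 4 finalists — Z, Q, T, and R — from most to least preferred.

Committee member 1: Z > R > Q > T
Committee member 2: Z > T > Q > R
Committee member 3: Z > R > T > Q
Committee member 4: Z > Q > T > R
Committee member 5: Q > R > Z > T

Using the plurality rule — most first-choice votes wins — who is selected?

Z

First-place vote totals:
  Z: 4
  Q: 1
  T: 0
  R: 0
Z has the most first-place votes.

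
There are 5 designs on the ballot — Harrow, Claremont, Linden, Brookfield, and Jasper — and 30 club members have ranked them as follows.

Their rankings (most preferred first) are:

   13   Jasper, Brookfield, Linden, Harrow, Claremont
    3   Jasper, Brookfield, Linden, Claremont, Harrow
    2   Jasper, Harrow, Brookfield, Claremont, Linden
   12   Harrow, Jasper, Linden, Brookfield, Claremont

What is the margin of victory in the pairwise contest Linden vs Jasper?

30

Ballots ranking Linden above Jasper: 0.
Ballots ranking Jasper above Linden: 13+3+2+12 = 30.
Jasper wins 30–0, a margin of 30.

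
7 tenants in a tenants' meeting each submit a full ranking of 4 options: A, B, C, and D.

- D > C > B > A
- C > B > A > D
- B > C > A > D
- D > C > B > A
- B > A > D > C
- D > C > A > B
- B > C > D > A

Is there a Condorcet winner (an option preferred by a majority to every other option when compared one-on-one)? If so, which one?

Head-to-head results (7 voters total):
A vs B: B wins 6–1.
A vs C: C wins 6–1.
A vs D: D wins 4–3.
B vs C: C wins 4–3.
B vs D: B wins 4–3.
C vs D: D wins 4–3.
No candidate beats all others: B beats D beats C beats B, a majority cycle.

No Condorcet winner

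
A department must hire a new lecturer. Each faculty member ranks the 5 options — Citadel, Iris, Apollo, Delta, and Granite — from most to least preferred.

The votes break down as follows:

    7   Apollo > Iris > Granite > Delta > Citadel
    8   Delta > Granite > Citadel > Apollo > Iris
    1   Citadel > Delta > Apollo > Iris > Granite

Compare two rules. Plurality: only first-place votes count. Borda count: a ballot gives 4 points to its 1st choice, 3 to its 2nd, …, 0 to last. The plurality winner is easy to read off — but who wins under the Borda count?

Delta

Plurality first-place counts: Citadel 1, Iris 0, Apollo 7, Delta 8, Granite 0 → Delta.
Borda totals: Citadel 20, Iris 22, Apollo 38, Delta 42, Granite 38 → Delta.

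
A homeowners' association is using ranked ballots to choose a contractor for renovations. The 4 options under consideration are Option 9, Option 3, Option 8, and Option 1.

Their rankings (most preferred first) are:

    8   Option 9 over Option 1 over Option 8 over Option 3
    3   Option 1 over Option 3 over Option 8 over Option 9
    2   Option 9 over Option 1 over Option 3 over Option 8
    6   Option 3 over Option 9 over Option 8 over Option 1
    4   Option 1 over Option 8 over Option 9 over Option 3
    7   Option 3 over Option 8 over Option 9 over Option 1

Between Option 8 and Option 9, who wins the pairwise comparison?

Option 9

Ballots ranking Option 8 above Option 9: 3+4+7 = 14.
Ballots ranking Option 9 above Option 8: 8+2+6 = 16.
Option 9 wins the head-to-head, 16–14.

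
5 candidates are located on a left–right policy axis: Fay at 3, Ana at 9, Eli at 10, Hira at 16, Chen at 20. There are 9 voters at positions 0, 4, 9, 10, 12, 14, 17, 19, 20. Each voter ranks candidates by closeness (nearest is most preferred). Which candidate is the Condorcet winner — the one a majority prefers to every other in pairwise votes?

Eli

With single-peaked preferences on a line, the Condorcet winner is the candidate closest to the median voter.
The median voter (position 12) is closest to Eli at 10.
Check: Eli vs Chen — voters closer to Eli: 6 of 9.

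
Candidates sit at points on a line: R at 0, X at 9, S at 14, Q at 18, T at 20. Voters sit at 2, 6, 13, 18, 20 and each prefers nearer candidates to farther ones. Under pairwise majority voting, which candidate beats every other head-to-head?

With single-peaked preferences on a line, the Condorcet winner is the candidate closest to the median voter.
The median voter (position 13) is closest to S at 14.
Check: S vs X — voters closer to S: 3 of 5.

S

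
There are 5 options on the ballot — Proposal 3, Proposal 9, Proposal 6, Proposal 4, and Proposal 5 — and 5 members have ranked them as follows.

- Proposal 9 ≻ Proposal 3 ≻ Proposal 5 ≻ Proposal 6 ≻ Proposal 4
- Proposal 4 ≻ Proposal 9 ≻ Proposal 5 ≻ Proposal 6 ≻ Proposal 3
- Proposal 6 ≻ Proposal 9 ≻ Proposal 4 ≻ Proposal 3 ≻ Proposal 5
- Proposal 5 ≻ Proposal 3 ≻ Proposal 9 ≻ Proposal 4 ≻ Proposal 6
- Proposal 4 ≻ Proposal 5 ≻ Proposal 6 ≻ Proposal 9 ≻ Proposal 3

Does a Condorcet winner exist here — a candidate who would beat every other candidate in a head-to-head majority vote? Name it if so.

Proposal 9

Head-to-head results (5 voters total):
Proposal 3 vs Proposal 9: Proposal 9 wins 4–1.
Proposal 3 vs Proposal 6: Proposal 6 wins 3–2.
Proposal 3 vs Proposal 4: Proposal 4 wins 3–2.
Proposal 3 vs Proposal 5: Proposal 5 wins 3–2.
Proposal 9 vs Proposal 6: Proposal 9 wins 3–2.
Proposal 9 vs Proposal 4: Proposal 9 wins 3–2.
Proposal 9 vs Proposal 5: Proposal 9 wins 3–2.
Proposal 6 vs Proposal 4: Proposal 4 wins 3–2.
Proposal 6 vs Proposal 5: Proposal 5 wins 4–1.
Proposal 4 vs Proposal 5: Proposal 4 wins 3–2.
Proposal 9 beats each rival — Proposal 3 (4–1), Proposal 6 (3–2), Proposal 4 (3–2), Proposal 5 (3–2) — so Proposal 9 is the Condorcet winner.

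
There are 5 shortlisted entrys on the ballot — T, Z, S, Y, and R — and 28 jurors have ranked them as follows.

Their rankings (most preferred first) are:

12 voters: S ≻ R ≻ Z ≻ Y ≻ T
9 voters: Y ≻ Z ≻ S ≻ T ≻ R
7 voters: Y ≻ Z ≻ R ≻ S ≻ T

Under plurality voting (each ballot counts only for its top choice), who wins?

First-place vote totals:
  T: 0
  Z: 0
  S: 12
  Y: 16
  R: 0
Y has the most first-place votes.

Y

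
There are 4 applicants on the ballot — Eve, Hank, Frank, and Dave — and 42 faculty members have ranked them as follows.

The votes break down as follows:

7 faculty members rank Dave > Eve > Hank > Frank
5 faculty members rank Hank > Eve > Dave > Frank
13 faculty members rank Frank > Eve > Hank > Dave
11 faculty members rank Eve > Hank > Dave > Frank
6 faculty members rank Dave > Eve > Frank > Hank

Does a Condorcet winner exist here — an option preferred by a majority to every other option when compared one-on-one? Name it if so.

Head-to-head results (42 voters total):
Eve vs Hank: Eve wins 37–5.
Eve vs Frank: Eve wins 29–13.
Eve vs Dave: Eve wins 29–13.
Hank vs Frank: Hank wins 23–19.
Hank vs Dave: Hank wins 29–13.
Frank vs Dave: Dave wins 29–13.
Eve beats each rival — Hank (37–5), Frank (29–13), Dave (29–13) — so Eve is the Condorcet winner.

Eve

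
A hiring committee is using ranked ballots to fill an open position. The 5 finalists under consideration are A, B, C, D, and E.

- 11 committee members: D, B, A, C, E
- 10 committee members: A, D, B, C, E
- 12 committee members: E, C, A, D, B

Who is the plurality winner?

First-place vote totals:
  A: 10
  B: 0
  C: 0
  D: 11
  E: 12
E has the most first-place votes.

E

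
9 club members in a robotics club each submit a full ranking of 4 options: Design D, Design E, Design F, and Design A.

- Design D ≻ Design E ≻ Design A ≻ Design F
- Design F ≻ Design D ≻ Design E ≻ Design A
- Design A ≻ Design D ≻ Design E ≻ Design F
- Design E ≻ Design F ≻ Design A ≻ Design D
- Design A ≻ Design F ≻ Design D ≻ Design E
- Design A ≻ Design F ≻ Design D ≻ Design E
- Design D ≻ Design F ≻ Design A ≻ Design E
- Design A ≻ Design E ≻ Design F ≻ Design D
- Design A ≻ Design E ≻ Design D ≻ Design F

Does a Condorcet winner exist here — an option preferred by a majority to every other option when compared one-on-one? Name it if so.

Design A

Head-to-head results (9 voters total):
Design D vs Design E: Design D wins 6–3.
Design D vs Design F: Design F wins 5–4.
Design D vs Design A: Design A wins 6–3.
Design E vs Design F: Design E wins 5–4.
Design E vs Design A: Design A wins 6–3.
Design F vs Design A: Design A wins 6–3.
Design A beats each rival — Design D (6–3), Design E (6–3), Design F (6–3) — so Design A is the Condorcet winner.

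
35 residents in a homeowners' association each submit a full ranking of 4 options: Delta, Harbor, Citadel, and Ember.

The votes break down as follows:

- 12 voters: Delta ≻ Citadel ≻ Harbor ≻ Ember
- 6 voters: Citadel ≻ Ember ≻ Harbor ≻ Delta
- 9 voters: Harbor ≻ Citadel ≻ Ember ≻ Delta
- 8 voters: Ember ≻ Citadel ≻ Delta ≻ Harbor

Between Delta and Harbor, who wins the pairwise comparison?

Delta

Ballots ranking Delta above Harbor: 12+8 = 20.
Ballots ranking Harbor above Delta: 6+9 = 15.
Delta wins the head-to-head, 20–15.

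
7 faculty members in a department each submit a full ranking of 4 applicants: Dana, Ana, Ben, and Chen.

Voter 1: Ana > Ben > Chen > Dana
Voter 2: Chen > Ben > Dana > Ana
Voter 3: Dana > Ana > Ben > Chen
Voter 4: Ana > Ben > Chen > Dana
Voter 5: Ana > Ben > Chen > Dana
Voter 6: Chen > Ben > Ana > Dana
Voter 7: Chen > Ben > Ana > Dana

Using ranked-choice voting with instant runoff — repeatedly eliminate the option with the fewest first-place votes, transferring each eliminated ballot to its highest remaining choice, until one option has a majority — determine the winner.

Round 1: Ana 3, Chen 3, Dana 1, Ben 0. Ben has the fewest and is eliminated.
Round 2: Ana 3, Chen 3, Dana 1. Dana has the fewest and is eliminated.
Round 3: Ana 4, Chen 3. Ana has a majority.

Ana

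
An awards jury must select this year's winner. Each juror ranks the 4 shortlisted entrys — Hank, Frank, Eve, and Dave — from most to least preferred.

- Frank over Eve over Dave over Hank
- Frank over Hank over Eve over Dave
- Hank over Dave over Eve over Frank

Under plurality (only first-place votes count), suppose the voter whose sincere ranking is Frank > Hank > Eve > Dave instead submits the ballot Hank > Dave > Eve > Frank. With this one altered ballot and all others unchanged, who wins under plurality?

First-place totals with the altered ballot: Hank 2, Frank 1, Eve 0, Dave 0.
The switch changes the winner from Frank to Hank.

Hank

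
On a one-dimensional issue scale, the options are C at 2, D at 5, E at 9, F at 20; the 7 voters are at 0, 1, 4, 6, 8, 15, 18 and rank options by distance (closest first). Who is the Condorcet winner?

With single-peaked preferences on a line, the Condorcet winner is the candidate closest to the median voter.
The median voter (position 6) is closest to D at 5.
Check: D vs F — voters closer to D: 5 of 7.

D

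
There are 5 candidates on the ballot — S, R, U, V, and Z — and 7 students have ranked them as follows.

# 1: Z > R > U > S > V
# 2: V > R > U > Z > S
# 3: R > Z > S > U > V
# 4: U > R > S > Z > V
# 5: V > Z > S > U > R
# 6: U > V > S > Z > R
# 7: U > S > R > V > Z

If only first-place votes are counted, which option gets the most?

First-place vote totals:
  S: 0
  R: 1
  U: 3
  V: 2
  Z: 1
U has the most first-place votes.

U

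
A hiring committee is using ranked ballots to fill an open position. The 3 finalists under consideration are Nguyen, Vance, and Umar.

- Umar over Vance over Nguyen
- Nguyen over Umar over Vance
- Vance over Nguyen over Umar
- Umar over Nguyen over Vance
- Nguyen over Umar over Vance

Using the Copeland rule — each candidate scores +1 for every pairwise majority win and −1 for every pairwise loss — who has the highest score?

Pairwise results:
  Nguyen vs Vance: Nguyen wins 3–2.
  Nguyen vs Umar: Nguyen wins 3–2.
  Vance vs Umar: Umar wins 4–1.
Copeland scores (wins − losses):
  Nguyen: 2 − 0 = 2
  Vance: 0 − 2 = -2
  Umar: 1 − 1 = 0
Nguyen has the best Copeland score.

Nguyen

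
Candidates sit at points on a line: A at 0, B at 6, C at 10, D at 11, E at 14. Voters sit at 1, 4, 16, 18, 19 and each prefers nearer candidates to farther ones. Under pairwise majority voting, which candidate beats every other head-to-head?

E

With single-peaked preferences on a line, the Condorcet winner is the candidate closest to the median voter.
The median voter (position 16) is closest to E at 14.
Check: E vs D — voters closer to E: 3 of 5.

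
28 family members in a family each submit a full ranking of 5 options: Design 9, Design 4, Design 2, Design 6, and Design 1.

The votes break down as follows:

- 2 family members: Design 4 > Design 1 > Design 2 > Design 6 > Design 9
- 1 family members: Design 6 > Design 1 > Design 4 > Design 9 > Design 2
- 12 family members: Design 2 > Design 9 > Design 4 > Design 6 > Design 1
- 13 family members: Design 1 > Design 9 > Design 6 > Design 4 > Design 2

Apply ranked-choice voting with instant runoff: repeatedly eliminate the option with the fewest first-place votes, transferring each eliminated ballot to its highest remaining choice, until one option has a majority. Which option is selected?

Round 1: Design 1 13, Design 2 12, Design 4 2, Design 6 1, Design 9 0. Design 9 has the fewest and is eliminated.
Round 2: Design 1 13, Design 2 12, Design 4 2, Design 6 1. Design 6 has the fewest and is eliminated.
Round 3: Design 1 14, Design 2 12, Design 4 2. Design 4 has the fewest and is eliminated.
Round 4: Design 1 16, Design 2 12. Design 1 has a majority.

Design 1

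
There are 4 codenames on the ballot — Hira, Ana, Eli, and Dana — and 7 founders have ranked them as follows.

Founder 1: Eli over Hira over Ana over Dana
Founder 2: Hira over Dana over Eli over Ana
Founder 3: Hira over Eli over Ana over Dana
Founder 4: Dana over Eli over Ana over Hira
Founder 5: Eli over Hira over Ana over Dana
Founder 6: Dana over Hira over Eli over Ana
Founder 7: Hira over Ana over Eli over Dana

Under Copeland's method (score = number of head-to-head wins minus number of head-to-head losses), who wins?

Pairwise results:
  Hira vs Ana: Hira wins 6–1.
  Hira vs Eli: Hira wins 4–3.
  Hira vs Dana: Hira wins 5–2.
  Ana vs Eli: Eli wins 6–1.
  Ana vs Dana: Ana wins 4–3.
  Eli vs Dana: Eli wins 4–3.
Copeland scores (wins − losses):
  Hira: 3 − 0 = 3
  Ana: 1 − 2 = -1
  Eli: 2 − 1 = 1
  Dana: 0 − 3 = -3
Hira has the best Copeland score.

Hira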